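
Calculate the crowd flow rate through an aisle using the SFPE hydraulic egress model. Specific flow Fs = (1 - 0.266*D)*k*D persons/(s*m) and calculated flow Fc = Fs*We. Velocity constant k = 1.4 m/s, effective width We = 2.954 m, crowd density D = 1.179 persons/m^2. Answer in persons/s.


1 - 0.266*D = 1 - 0.266*1.179 = 0.68639
Fs = 0.68639 * 1.4 * 1.179 = 1.1329 persons/(s*m)
Fc = 1.1329 * 2.954 = 3.3467 persons/s

3.3467 persons/s


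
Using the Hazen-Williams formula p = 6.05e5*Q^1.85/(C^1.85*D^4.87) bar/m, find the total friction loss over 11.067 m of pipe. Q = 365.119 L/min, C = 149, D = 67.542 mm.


Q^1.85 = 55018
C^1.85 = 10481
D^4.87 = 8.1288e+08
p/m = 0.0039070 bar/m
p_total = 0.0039070 * 11.067 = 0.043238 bar

0.043238 bar


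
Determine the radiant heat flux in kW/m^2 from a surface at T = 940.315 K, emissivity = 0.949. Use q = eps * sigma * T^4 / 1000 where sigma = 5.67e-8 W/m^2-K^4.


T^4 = 7.8180e+11
q = 0.949 * 5.67e-8 * 7.8180e+11 / 1000 = 42.067 kW/m^2

42.067 kW/m^2


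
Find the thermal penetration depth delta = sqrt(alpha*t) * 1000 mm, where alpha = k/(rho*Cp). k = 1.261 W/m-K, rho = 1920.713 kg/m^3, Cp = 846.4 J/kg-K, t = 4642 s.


alpha = 1.261 / (1920.713 * 846.4) = 7.7567e-07 m^2/s
alpha * t = 0.0036007
delta = sqrt(0.0036007) * 1000 = 60.005 mm

60.005 mm


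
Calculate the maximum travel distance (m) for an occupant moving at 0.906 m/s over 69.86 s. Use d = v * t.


d = 0.906 * 69.86 = 63.293 m

63.293 m


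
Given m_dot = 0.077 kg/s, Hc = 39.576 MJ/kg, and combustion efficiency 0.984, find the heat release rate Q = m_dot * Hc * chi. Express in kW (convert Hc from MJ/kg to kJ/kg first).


Hc = 39.576 MJ/kg = 39.576 * 1000 kJ/kg = 39576 kJ/kg
Q = 0.077 kg/s * 39576 kJ/kg * 0.984 = 2998.6 kW

2998.6 kW


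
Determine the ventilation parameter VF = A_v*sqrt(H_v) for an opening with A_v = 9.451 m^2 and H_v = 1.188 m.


sqrt(H_v) = 1.0900
VF = 9.451 * 1.0900 = 10.301 m^(5/2)

10.301 m^(5/2)


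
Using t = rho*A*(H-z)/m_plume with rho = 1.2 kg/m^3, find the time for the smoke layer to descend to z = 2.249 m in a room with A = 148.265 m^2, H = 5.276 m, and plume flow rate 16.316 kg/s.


H - z = 3.027 m
t = 1.2 * 148.265 * 3.027 / 16.316 = 33.008 s

33.008 s


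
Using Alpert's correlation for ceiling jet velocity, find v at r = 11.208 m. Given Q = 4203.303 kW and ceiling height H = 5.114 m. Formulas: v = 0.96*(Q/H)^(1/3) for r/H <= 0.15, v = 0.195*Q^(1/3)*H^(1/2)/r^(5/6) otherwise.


r/H = 11.208 / 5.114 = 2.1916
r/H > 0.15, so v = 0.195*Q^(1/3)*H^(1/2)/r^(5/6)
Q^(1/3) = 16.139
H^(1/2) = 2.2614
r^(5/6) = 7.4922
v = 0.195 * 16.139 * 2.2614 / 7.4922 = 0.94989 m/s

0.94989 m/s


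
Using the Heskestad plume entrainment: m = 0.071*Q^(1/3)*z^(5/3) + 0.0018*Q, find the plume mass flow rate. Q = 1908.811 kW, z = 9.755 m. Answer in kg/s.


Q^(1/3) = 12.405
z^(5/3) = 44.536
First term = 0.071 * 12.405 * 44.536 = 39.225
Second term = 0.0018 * 1908.811 = 3.4359
m = 42.660 kg/s

42.660 kg/s


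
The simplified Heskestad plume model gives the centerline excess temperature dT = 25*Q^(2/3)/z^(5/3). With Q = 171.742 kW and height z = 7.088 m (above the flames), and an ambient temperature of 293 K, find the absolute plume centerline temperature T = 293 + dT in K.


Q^(2/3) = 30.897
z^(5/3) = 26.154
dT = 25 * 30.897 / 26.154 = 29.534 K
T = 293 + 29.534 = 322.53 K

322.53 K


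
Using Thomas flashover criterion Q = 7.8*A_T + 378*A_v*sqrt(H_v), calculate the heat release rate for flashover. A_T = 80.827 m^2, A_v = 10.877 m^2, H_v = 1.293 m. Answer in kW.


7.8*A_T = 630.45
sqrt(H_v) = 1.1371
378*A_v*sqrt(H_v) = 4675.2
Q = 630.45 + 4675.2 = 5305.7 kW

5305.7 kW


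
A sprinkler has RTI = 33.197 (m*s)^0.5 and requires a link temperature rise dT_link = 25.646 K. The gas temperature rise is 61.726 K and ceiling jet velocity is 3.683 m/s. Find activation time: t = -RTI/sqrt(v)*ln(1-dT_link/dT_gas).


dT_link/dT_gas = 0.41548
ln(1 - 0.41548) = -0.53697
t = -33.197 / sqrt(3.683) * -0.53697 = 9.2885 s

9.2885 s


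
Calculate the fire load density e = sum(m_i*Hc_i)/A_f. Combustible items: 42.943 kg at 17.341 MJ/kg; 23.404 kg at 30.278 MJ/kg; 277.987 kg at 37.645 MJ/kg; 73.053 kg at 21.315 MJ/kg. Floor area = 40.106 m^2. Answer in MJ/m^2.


Total energy = 42.943*17.341 + 23.404*30.278 + 277.987*37.645 + 73.053*21.315
= 744.6746 + 708.6263 + 10464.82 + 1557.125
= 13475.25 MJ
e = 13475.25 / 40.106 = 335.99 MJ/m^2

335.99 MJ/m^2


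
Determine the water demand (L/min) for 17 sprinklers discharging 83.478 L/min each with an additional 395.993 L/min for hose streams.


Sprinkler demand = 17 * 83.478 = 1419.126 L/min
Total = 1419.126 + 395.993 = 1815.119 L/min

1815.119 L/min


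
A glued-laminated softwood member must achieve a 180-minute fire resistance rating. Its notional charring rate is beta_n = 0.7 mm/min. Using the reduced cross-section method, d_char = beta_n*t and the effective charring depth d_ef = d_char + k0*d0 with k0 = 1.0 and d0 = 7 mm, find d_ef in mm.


d_char = 0.7 * 180 = 126 mm
d_ef = 126 + 1.0*7 = 133 mm

133 mm


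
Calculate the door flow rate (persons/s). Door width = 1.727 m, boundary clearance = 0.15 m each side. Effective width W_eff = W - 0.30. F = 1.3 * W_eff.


W_eff = 1.727 - 0.30 = 1.427 m
F = 1.3 * 1.427 = 1.8551 persons/s

1.8551 persons/s


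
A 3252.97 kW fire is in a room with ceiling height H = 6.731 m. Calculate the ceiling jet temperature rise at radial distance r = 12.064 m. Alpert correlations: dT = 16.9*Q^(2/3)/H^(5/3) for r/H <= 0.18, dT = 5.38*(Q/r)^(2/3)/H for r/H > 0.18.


r/H = 12.064 / 6.731 = 1.7923
r/H > 0.18, so dT = 5.38*(Q/r)^(2/3)/H
Q/r = 269.64
(Q/r)^(2/3) = 41.737
dT = 5.38 * 41.737 / 6.731 = 33.360 K

33.360 K


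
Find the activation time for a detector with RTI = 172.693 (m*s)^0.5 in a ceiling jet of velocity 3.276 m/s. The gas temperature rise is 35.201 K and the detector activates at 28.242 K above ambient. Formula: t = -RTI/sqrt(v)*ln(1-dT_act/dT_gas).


dT_act/dT_gas = 0.80231
ln(1 - 0.80231) = -1.6210
t = -172.693 / sqrt(3.276) * -1.6210 = 154.67 s

154.67 s


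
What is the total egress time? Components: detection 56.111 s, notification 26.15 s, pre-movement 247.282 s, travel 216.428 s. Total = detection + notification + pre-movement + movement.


Total = 56.111 + 26.15 + 247.282 + 216.428 = 545.971 s

545.971 s


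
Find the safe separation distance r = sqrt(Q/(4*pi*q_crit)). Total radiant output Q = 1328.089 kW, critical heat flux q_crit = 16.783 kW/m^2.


4*pi*q_crit = 210.90
Q/(4*pi*q_crit) = 6.2972
r = sqrt(6.2972) = 2.5094 m

2.5094 m


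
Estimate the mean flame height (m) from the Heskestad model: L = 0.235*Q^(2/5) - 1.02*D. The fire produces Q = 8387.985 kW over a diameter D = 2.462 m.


Q^(2/5) = 37.108
0.235 * Q^(2/5) = 8.7203
1.02 * D = 2.5112
L = 6.2090 m

6.2090 m


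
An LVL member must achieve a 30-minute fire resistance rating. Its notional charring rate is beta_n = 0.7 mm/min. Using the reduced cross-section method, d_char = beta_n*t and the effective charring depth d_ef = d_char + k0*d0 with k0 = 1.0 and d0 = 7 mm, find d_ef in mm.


d_char = 0.7 * 30 = 21 mm
d_ef = 21 + 1.0*7 = 28 mm

28 mm


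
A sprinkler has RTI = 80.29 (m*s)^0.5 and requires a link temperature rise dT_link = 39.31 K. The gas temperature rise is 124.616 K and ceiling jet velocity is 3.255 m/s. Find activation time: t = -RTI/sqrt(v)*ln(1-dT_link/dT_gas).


dT_link/dT_gas = 0.31545
ln(1 - 0.31545) = -0.37899
t = -80.29 / sqrt(3.255) * -0.37899 = 16.866 s

16.866 s


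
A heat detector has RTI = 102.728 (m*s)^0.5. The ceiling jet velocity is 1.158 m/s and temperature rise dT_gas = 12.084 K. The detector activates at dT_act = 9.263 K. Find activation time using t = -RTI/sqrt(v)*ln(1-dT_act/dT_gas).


dT_act/dT_gas = 0.76655
ln(1 - 0.76655) = -1.4548
t = -102.728 / sqrt(1.158) * -1.4548 = 138.88 s

138.88 s


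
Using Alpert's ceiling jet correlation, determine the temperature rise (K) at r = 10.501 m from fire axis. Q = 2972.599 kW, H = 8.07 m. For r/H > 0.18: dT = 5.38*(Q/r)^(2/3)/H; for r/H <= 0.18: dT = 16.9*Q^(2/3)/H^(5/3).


r/H = 10.501 / 8.07 = 1.3012
r/H > 0.18, so dT = 5.38*(Q/r)^(2/3)/H
Q/r = 283.08
(Q/r)^(2/3) = 43.113
dT = 5.38 * 43.113 / 8.07 = 28.742 K

28.742 K


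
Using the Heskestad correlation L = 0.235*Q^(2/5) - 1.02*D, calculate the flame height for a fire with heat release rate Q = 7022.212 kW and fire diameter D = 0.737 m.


Q^(2/5) = 34.561
0.235 * Q^(2/5) = 8.1219
1.02 * D = 0.75174
L = 7.3702 m

7.3702 m


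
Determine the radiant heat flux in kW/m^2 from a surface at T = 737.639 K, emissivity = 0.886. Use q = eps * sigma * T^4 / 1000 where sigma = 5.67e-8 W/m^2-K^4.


T^4 = 2.9606e+11
q = 0.886 * 5.67e-8 * 2.9606e+11 / 1000 = 14.873 kW/m^2

14.873 kW/m^2


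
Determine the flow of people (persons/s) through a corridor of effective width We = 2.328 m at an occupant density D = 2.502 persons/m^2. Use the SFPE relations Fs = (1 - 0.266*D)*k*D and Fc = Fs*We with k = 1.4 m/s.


1 - 0.266*D = 1 - 0.266*2.502 = 0.33447
Fs = 0.33447 * 1.4 * 2.502 = 1.1716 persons/(s*m)
Fc = 1.1716 * 2.328 = 2.7274 persons/s

2.7274 persons/s


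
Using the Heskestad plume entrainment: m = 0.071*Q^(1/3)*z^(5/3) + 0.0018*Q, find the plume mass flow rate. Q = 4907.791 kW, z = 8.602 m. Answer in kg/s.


Q^(1/3) = 16.994
z^(5/3) = 36.113
First term = 0.071 * 16.994 * 36.113 = 43.573
Second term = 0.0018 * 4907.791 = 8.8340
m = 52.407 kg/s

52.407 kg/s


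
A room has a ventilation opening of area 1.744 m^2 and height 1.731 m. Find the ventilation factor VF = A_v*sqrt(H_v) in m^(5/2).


sqrt(H_v) = 1.3157
VF = 1.744 * 1.3157 = 2.2945 m^(5/2)

2.2945 m^(5/2)


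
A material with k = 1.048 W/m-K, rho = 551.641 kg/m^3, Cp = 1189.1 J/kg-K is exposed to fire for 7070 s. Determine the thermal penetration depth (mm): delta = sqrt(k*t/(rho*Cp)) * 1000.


alpha = 1.048 / (551.641 * 1189.1) = 1.5977e-06 m^2/s
alpha * t = 0.011296
delta = sqrt(0.011296) * 1000 = 106.28 mm

106.28 mm


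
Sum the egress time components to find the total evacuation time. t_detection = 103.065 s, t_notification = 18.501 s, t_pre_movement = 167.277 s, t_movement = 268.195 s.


Total = 103.065 + 18.501 + 167.277 + 268.195 = 557.038 s

557.038 s


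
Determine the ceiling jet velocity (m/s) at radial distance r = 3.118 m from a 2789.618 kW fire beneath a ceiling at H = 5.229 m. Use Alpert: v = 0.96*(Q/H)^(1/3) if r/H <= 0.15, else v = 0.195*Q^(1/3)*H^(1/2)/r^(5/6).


r/H = 3.118 / 5.229 = 0.59629
r/H > 0.15, so v = 0.195*Q^(1/3)*H^(1/2)/r^(5/6)
Q^(1/3) = 14.077
H^(1/2) = 2.2867
r^(5/6) = 2.5797
v = 0.195 * 14.077 * 2.2867 / 2.5797 = 2.4333 m/s

2.4333 m/s


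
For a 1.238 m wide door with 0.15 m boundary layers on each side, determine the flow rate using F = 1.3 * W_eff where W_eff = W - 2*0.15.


W_eff = 1.238 - 0.30 = 0.938 m
F = 1.3 * 0.938 = 1.2194 persons/s

1.2194 persons/s


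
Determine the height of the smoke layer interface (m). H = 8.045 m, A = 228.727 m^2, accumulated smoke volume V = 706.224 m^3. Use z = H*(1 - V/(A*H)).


V/(A*H) = 0.38379
1 - 0.38379 = 0.61621
z = 8.045 * 0.61621 = 4.9574 m

4.9574 m


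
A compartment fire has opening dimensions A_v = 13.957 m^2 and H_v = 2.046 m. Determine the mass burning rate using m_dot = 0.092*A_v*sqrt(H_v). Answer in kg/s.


sqrt(H_v) = 1.4304
m_dot = 0.092 * 13.957 * 1.4304 = 1.8367 kg/s

1.8367 kg/s


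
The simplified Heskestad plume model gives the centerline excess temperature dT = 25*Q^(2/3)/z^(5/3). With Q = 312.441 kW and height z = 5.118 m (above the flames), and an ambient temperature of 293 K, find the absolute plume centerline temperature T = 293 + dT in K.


Q^(2/3) = 46.045
z^(5/3) = 15.200
dT = 25 * 46.045 / 15.200 = 75.733 K
T = 293 + 75.733 = 368.73 K

368.73 K


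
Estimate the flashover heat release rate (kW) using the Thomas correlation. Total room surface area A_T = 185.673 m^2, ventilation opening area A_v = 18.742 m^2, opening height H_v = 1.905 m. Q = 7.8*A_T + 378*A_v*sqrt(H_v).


7.8*A_T = 1448.2
sqrt(H_v) = 1.3802
378*A_v*sqrt(H_v) = 9778.1
Q = 1448.2 + 9778.1 = 11226 kW

11226 kW


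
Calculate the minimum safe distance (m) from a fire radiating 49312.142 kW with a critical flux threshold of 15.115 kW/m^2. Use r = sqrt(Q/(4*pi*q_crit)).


4*pi*q_crit = 189.94
Q/(4*pi*q_crit) = 259.62
r = sqrt(259.62) = 16.113 m

16.113 m


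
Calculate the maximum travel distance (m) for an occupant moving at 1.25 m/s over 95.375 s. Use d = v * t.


d = 1.25 * 95.375 = 119.22 m

119.22 m


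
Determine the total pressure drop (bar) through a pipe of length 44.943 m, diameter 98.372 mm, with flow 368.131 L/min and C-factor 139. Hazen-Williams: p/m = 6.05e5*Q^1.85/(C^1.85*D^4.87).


Q^1.85 = 55860
C^1.85 = 9216.7
D^4.87 = 5.0732e+09
p/m = 0.00072277 bar/m
p_total = 0.00072277 * 44.943 = 0.032483 bar

0.032483 bar


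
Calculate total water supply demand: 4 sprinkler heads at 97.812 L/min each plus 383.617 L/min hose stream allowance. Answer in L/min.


Sprinkler demand = 4 * 97.812 = 391.248 L/min
Total = 391.248 + 383.617 = 774.865 L/min

774.865 L/min


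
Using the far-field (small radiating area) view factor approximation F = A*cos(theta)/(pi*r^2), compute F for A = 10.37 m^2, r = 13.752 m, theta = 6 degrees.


cos(6 deg) = 0.99452
pi*r^2 = 594.13
F = 10.37 * 0.99452 / 594.13 = 0.017358

0.017358


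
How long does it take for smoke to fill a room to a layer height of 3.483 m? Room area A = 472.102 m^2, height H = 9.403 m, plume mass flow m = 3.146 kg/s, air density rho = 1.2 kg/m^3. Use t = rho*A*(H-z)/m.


H - z = 5.92 m
t = 1.2 * 472.102 * 5.92 / 3.146 = 1066.1 s

1066.1 s


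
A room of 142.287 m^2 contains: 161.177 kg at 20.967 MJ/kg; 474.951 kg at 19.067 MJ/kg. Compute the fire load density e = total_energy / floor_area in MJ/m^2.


Total energy = 161.177*20.967 + 474.951*19.067
= 3379.398 + 9055.891
= 12435.29 MJ
e = 12435.29 / 142.287 = 87.396 MJ/m^2

87.396 MJ/m^2


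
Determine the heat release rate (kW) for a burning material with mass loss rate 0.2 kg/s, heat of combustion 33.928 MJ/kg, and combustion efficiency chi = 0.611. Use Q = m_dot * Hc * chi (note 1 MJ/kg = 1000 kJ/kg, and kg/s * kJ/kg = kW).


Hc = 33.928 MJ/kg = 33.928 * 1000 kJ/kg = 33928 kJ/kg
Q = 0.2 kg/s * 33928 kJ/kg * 0.611 = 4146.0 kW

4146.0 kW


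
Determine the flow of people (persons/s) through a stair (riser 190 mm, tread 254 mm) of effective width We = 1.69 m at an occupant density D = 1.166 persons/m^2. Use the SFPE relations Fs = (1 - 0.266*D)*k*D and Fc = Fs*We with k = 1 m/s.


1 - 0.266*D = 1 - 0.266*1.166 = 0.68984
Fs = 0.68984 * 1 * 1.166 = 0.80436 persons/(s*m)
Fc = 0.80436 * 1.69 = 1.3594 persons/s

1.3594 persons/s


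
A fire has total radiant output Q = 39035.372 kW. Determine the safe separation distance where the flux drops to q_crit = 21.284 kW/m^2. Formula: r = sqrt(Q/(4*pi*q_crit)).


4*pi*q_crit = 267.46
Q/(4*pi*q_crit) = 145.95
r = sqrt(145.95) = 12.081 m

12.081 m


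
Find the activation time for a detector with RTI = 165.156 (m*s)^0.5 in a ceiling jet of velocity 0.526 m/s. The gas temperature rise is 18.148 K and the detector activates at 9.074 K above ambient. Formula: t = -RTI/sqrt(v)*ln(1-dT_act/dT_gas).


dT_act/dT_gas = 0.5
ln(1 - 0.5) = -0.69315
t = -165.156 / sqrt(0.526) * -0.69315 = 157.84 s

157.84 s


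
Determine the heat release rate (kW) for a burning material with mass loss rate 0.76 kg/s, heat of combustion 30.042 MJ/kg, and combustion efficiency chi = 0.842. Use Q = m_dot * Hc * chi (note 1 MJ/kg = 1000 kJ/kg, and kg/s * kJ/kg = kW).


Hc = 30.042 MJ/kg = 30.042 * 1000 kJ/kg = 30042 kJ/kg
Q = 0.76 kg/s * 30042 kJ/kg * 0.842 = 19224 kW

19224 kW


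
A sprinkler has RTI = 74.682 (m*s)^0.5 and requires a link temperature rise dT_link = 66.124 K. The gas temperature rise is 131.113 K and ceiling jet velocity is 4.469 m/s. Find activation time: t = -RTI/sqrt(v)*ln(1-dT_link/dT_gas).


dT_link/dT_gas = 0.50433
ln(1 - 0.50433) = -0.70184
t = -74.682 / sqrt(4.469) * -0.70184 = 24.794 s

24.794 s


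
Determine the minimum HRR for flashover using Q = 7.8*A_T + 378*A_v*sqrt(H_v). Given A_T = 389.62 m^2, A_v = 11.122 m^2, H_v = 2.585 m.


7.8*A_T = 3039.036
sqrt(H_v) = 1.6078
378*A_v*sqrt(H_v) = 6759.4
Q = 3039.036 + 6759.4 = 9798.4 kW

9798.4 kW


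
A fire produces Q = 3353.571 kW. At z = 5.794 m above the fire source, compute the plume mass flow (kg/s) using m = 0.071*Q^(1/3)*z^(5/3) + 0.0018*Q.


Q^(1/3) = 14.968
z^(5/3) = 18.691
First term = 0.071 * 14.968 * 18.691 = 19.864
Second term = 0.0018 * 3353.571 = 6.0364
m = 25.900 kg/s

25.900 kg/s


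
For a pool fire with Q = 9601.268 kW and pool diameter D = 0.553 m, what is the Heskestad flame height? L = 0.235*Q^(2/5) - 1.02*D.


Q^(2/5) = 39.168
0.235 * Q^(2/5) = 9.2045
1.02 * D = 0.56406
L = 8.6404 m

8.6404 m


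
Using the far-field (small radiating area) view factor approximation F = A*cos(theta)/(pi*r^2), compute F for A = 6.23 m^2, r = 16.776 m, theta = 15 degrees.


cos(15 deg) = 0.96593
pi*r^2 = 884.15
F = 6.23 * 0.96593 / 884.15 = 0.0068062

0.0068062


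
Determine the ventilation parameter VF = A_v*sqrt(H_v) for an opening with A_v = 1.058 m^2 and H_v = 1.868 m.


sqrt(H_v) = 1.3667
VF = 1.058 * 1.3667 = 1.4460 m^(5/2)

1.4460 m^(5/2)


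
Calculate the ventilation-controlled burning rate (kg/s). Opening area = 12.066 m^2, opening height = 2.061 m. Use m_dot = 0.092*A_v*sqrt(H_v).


sqrt(H_v) = 1.4356
m_dot = 0.092 * 12.066 * 1.4356 = 1.5936 kg/s

1.5936 kg/s


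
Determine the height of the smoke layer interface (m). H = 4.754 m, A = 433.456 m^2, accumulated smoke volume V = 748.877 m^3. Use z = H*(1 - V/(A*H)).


V/(A*H) = 0.36342
1 - 0.36342 = 0.63658
z = 4.754 * 0.63658 = 3.0263 m

3.0263 m


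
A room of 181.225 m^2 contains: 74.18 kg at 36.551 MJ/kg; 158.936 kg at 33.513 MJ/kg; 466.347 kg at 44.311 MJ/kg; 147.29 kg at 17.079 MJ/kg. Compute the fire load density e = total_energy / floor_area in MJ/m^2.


Total energy = 74.18*36.551 + 158.936*33.513 + 466.347*44.311 + 147.29*17.079
= 2711.353 + 5326.422 + 20664.30 + 2515.566
= 31217.64 MJ
e = 31217.64 / 181.225 = 172.26 MJ/m^2

172.26 MJ/m^2


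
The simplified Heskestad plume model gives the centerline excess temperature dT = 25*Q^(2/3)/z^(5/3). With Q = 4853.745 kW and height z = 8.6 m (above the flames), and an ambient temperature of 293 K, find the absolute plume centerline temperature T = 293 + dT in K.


Q^(2/3) = 286.67
z^(5/3) = 36.099
dT = 25 * 286.67 / 36.099 = 198.53 K
T = 293 + 198.53 = 491.53 K

491.53 K


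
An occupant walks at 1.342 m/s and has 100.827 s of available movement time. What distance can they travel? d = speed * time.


d = 1.342 * 100.827 = 135.31 m

135.31 m


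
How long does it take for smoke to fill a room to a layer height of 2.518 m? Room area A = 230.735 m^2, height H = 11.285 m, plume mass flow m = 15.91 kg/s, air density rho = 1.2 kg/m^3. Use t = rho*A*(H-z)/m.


H - z = 8.767 m
t = 1.2 * 230.735 * 8.767 / 15.91 = 152.57 s

152.57 s


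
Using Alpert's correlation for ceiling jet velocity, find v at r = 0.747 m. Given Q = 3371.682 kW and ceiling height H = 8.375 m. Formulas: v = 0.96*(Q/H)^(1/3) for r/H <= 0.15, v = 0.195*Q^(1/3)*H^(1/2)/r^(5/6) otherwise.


r/H = 0.747 / 8.375 = 0.089194
r/H <= 0.15, so v = 0.96*(Q/H)^(1/3)
Q/H = 402.59
(Q/H)^(1/3) = 7.3839
v = 0.96 * 7.3839 = 7.0886 m/s

7.0886 m/s


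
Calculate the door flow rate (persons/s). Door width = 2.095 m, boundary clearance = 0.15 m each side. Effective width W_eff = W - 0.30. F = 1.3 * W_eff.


W_eff = 2.095 - 0.30 = 1.795 m
F = 1.3 * 1.795 = 2.3335 persons/s

2.3335 persons/s


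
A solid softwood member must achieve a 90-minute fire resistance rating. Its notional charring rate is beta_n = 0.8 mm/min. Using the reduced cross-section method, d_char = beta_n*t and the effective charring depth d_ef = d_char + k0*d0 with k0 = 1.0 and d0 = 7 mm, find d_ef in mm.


d_char = 0.8 * 90 = 72 mm
d_ef = 72 + 1.0*7 = 79 mm

79 mm


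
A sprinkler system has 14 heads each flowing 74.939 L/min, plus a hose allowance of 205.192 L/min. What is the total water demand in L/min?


Sprinkler demand = 14 * 74.939 = 1049.146 L/min
Total = 1049.146 + 205.192 = 1254.338 L/min

1254.338 L/min


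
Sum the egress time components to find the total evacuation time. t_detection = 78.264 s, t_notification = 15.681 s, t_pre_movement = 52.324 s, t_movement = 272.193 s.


Total = 78.264 + 15.681 + 52.324 + 272.193 = 418.462 s

418.462 s


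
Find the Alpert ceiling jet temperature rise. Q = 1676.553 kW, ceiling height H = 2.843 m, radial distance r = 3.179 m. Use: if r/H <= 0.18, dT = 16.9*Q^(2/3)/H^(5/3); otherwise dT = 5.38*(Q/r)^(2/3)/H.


r/H = 3.179 / 2.843 = 1.1182
r/H > 0.18, so dT = 5.38*(Q/r)^(2/3)/H
Q/r = 527.38
(Q/r)^(2/3) = 65.276
dT = 5.38 * 65.276 / 2.843 = 123.53 K

123.53 K


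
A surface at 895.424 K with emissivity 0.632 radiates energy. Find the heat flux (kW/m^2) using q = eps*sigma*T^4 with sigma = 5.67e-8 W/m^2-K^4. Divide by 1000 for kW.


T^4 = 6.4286e+11
q = 0.632 * 5.67e-8 * 6.4286e+11 / 1000 = 23.036 kW/m^2

23.036 kW/m^2


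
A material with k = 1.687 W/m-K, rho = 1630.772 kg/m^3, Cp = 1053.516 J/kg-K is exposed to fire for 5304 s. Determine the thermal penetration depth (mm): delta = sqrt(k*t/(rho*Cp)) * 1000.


alpha = 1.687 / (1630.772 * 1053.516) = 9.8193e-07 m^2/s
alpha * t = 0.0052082
delta = sqrt(0.0052082) * 1000 = 72.168 mm

72.168 mm


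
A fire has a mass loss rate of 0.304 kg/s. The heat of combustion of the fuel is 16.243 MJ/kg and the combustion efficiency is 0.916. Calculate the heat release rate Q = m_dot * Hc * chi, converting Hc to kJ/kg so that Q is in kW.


Hc = 16.243 MJ/kg = 16.243 * 1000 kJ/kg = 16243 kJ/kg
Q = 0.304 kg/s * 16243 kJ/kg * 0.916 = 4523.1 kW

4523.1 kW


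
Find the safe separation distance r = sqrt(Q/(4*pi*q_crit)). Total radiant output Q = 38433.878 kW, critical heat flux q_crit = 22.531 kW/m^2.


4*pi*q_crit = 283.13
Q/(4*pi*q_crit) = 135.75
r = sqrt(135.75) = 11.651 m

11.651 m


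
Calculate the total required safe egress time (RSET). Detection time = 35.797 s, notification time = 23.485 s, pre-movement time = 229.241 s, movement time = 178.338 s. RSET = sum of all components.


Total = 35.797 + 23.485 + 229.241 + 178.338 = 466.861 s

466.861 s


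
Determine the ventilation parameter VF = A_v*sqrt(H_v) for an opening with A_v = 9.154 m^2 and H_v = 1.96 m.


sqrt(H_v) = 1.4
VF = 9.154 * 1.4 = 12.816 m^(5/2)

12.816 m^(5/2)


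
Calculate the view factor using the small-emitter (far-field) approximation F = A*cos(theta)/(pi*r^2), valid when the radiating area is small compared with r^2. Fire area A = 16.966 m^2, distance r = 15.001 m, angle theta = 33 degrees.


cos(33 deg) = 0.83867
pi*r^2 = 706.95
F = 16.966 * 0.83867 / 706.95 = 0.020127

0.020127


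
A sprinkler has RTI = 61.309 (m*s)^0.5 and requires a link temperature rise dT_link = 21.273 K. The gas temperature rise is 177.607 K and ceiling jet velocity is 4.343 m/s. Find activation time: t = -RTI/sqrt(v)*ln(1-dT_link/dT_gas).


dT_link/dT_gas = 0.11978
ln(1 - 0.11978) = -0.12758
t = -61.309 / sqrt(4.343) * -0.12758 = 3.7532 s

3.7532 s


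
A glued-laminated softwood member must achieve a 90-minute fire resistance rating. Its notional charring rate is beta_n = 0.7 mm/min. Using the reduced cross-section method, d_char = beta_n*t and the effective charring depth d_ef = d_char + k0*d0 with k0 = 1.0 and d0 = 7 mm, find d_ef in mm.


d_char = 0.7 * 90 = 63 mm
d_ef = 63 + 1.0*7 = 70 mm

70 mm


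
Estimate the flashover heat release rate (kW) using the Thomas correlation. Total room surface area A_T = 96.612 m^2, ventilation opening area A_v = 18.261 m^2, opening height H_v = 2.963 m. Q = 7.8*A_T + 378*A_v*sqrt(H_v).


7.8*A_T = 753.57
sqrt(H_v) = 1.7213
378*A_v*sqrt(H_v) = 11882
Q = 753.57 + 11882 = 12635 kW

12635 kW


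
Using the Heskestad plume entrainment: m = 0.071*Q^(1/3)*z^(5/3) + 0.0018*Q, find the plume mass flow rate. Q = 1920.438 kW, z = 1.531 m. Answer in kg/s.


Q^(1/3) = 12.430
z^(5/3) = 2.0337
First term = 0.071 * 12.430 * 2.0337 = 1.7948
Second term = 0.0018 * 1920.438 = 3.4568
m = 5.2516 kg/s

5.2516 kg/s


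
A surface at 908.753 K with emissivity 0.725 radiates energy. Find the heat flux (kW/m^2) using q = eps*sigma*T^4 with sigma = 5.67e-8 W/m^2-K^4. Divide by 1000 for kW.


T^4 = 6.8200e+11
q = 0.725 * 5.67e-8 * 6.8200e+11 / 1000 = 28.035 kW/m^2

28.035 kW/m^2


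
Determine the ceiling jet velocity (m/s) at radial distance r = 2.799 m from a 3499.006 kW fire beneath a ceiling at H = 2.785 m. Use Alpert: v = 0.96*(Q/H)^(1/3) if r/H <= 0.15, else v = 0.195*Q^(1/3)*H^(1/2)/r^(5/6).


r/H = 2.799 / 2.785 = 1.0050
r/H > 0.15, so v = 0.195*Q^(1/3)*H^(1/2)/r^(5/6)
Q^(1/3) = 15.182
H^(1/2) = 1.6688
r^(5/6) = 2.3578
v = 0.195 * 15.182 * 1.6688 / 2.3578 = 2.0954 m/s

2.0954 m/s


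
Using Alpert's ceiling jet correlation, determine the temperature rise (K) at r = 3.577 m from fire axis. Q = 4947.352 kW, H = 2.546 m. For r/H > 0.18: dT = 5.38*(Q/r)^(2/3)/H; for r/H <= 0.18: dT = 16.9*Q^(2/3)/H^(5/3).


r/H = 3.577 / 2.546 = 1.4049
r/H > 0.18, so dT = 5.38*(Q/r)^(2/3)/H
Q/r = 1383.1
(Q/r)^(2/3) = 124.14
dT = 5.38 * 124.14 / 2.546 = 262.32 K

262.32 K


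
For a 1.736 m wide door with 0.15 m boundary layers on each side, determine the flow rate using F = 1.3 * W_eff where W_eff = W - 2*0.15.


W_eff = 1.736 - 0.30 = 1.436 m
F = 1.3 * 1.436 = 1.8668 persons/s

1.8668 persons/s


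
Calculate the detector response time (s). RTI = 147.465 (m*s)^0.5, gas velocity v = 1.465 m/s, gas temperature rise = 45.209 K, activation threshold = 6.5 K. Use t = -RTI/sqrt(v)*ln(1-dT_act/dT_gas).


dT_act/dT_gas = 0.14378
ln(1 - 0.14378) = -0.15522
t = -147.465 / sqrt(1.465) * -0.15522 = 18.912 s

18.912 s


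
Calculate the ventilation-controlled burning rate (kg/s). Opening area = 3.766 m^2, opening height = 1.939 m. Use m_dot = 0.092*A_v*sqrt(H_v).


sqrt(H_v) = 1.3925
m_dot = 0.092 * 3.766 * 1.3925 = 0.48246 kg/s

0.48246 kg/s


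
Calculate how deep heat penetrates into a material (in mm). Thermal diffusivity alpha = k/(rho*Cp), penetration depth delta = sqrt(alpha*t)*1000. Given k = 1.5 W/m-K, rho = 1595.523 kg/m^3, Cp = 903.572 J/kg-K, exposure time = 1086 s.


alpha = 1.5 / (1595.523 * 903.572) = 1.0405e-06 m^2/s
alpha * t = 0.0011299
delta = sqrt(0.0011299) * 1000 = 33.615 mm

33.615 mm


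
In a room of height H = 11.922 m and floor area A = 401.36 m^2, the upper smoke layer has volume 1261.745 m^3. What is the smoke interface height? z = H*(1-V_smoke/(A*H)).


V/(A*H) = 0.26369
1 - 0.26369 = 0.73631
z = 11.922 * 0.73631 = 8.7783 m

8.7783 m


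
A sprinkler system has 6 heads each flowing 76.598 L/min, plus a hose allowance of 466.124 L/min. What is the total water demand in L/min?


Sprinkler demand = 6 * 76.598 = 459.588 L/min
Total = 459.588 + 466.124 = 925.712 L/min

925.712 L/min


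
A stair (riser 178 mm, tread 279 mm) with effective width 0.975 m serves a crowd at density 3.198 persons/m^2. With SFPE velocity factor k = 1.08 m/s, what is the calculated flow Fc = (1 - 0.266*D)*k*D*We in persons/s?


1 - 0.266*D = 1 - 0.266*3.198 = 0.14933
Fs = 0.14933 * 1.08 * 3.198 = 0.51577 persons/(s*m)
Fc = 0.51577 * 0.975 = 0.50287 persons/s

0.50287 persons/s


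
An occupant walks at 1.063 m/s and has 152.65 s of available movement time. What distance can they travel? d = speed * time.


d = 1.063 * 152.65 = 162.27 m

162.27 m


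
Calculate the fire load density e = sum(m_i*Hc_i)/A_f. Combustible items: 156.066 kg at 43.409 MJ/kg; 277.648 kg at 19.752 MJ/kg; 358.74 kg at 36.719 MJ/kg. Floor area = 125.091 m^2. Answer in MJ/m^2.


Total energy = 156.066*43.409 + 277.648*19.752 + 358.74*36.719
= 6774.669 + 5484.103 + 13172.57
= 25431.35 MJ
e = 25431.35 / 125.091 = 203.30 MJ/m^2

203.30 MJ/m^2


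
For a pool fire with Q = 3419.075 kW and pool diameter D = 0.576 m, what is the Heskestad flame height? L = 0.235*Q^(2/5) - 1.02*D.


Q^(2/5) = 25.916
0.235 * Q^(2/5) = 6.0902
1.02 * D = 0.58752
L = 5.5027 m

5.5027 m


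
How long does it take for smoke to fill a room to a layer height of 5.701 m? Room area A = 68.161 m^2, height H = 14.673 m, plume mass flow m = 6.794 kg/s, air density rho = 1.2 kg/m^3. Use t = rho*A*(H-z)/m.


H - z = 8.972 m
t = 1.2 * 68.161 * 8.972 / 6.794 = 108.01 s

108.01 s


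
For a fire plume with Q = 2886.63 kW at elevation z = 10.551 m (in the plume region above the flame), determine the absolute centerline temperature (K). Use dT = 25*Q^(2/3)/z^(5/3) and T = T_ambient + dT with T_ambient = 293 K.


Q^(2/3) = 202.73
z^(5/3) = 50.756
dT = 25 * 202.73 / 50.756 = 99.857 K
T = 293 + 99.857 = 392.86 K

392.86 K


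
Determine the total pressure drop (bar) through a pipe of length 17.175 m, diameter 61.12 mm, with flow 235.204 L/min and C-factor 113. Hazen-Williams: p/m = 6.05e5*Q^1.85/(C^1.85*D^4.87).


Q^1.85 = 24388
C^1.85 = 6283.4
D^4.87 = 4.9970e+08
p/m = 0.0046992 bar/m
p_total = 0.0046992 * 17.175 = 0.080708 bar

0.080708 bar


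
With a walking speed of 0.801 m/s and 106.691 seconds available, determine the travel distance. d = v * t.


d = 0.801 * 106.691 = 85.459 m

85.459 m


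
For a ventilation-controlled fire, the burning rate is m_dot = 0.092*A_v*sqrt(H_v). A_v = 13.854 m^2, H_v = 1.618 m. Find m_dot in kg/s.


sqrt(H_v) = 1.2720
m_dot = 0.092 * 13.854 * 1.2720 = 1.6213 kg/s

1.6213 kg/s


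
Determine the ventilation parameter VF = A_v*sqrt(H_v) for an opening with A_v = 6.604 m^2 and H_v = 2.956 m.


sqrt(H_v) = 1.7193
VF = 6.604 * 1.7193 = 11.354 m^(5/2)

11.354 m^(5/2)


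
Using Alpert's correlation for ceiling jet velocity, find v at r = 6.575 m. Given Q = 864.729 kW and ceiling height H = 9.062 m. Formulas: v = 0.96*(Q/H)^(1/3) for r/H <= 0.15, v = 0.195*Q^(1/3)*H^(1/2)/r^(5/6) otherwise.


r/H = 6.575 / 9.062 = 0.72556
r/H > 0.15, so v = 0.195*Q^(1/3)*H^(1/2)/r^(5/6)
Q^(1/3) = 9.5271
H^(1/2) = 3.0103
r^(5/6) = 4.8037
v = 0.195 * 9.5271 * 3.0103 / 4.8037 = 1.1642 m/s

1.1642 m/s


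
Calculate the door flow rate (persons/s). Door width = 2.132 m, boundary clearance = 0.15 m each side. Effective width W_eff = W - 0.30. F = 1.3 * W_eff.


W_eff = 2.132 - 0.30 = 1.832 m
F = 1.3 * 1.832 = 2.3816 persons/s

2.3816 persons/s


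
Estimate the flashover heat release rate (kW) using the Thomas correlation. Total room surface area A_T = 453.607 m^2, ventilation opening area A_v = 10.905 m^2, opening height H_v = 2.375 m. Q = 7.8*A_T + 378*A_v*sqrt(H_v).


7.8*A_T = 3538.1
sqrt(H_v) = 1.5411
378*A_v*sqrt(H_v) = 6352.6
Q = 3538.1 + 6352.6 = 9890.7 kW

9890.7 kW


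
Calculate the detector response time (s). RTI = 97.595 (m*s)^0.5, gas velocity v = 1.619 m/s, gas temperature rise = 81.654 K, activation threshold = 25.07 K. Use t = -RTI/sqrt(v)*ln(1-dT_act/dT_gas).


dT_act/dT_gas = 0.30703
ln(1 - 0.30703) = -0.36676
t = -97.595 / sqrt(1.619) * -0.36676 = 28.131 s

28.131 s


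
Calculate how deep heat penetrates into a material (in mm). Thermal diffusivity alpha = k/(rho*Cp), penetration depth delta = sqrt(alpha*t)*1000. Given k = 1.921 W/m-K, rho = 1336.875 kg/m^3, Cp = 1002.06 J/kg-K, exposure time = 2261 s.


alpha = 1.921 / (1336.875 * 1002.06) = 1.4340e-06 m^2/s
alpha * t = 0.0032422
delta = sqrt(0.0032422) * 1000 = 56.941 mm

56.941 mm


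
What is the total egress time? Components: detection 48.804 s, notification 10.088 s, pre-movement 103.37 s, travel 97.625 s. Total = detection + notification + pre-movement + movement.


Total = 48.804 + 10.088 + 103.37 + 97.625 = 259.887 s

259.887 s


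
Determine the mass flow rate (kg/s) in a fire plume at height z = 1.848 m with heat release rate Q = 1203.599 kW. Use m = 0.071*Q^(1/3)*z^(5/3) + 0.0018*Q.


Q^(1/3) = 10.637
z^(5/3) = 2.7829
First term = 0.071 * 10.637 * 2.7829 = 2.1018
Second term = 0.0018 * 1203.599 = 2.1665
m = 4.2683 kg/s

4.2683 kg/s


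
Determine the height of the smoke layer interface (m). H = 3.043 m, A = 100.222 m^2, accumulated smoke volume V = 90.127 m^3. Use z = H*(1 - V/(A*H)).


V/(A*H) = 0.29552
1 - 0.29552 = 0.70448
z = 3.043 * 0.70448 = 2.1437 m

2.1437 m


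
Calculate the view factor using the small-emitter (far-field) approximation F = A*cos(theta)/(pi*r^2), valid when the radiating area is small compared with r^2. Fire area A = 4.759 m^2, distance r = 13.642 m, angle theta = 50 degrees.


cos(50 deg) = 0.64279
pi*r^2 = 584.66
F = 4.759 * 0.64279 / 584.66 = 0.0052321

0.0052321


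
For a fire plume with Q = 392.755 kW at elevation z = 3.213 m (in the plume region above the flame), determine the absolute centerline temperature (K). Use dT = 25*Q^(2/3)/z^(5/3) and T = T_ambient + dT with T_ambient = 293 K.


Q^(2/3) = 53.631
z^(5/3) = 6.9960
dT = 25 * 53.631 / 6.9960 = 191.65 K
T = 293 + 191.65 = 484.65 K

484.65 K


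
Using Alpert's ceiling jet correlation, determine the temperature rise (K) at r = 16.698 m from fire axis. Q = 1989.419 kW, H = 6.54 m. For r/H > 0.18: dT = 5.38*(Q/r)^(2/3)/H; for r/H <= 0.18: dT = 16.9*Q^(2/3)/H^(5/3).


r/H = 16.698 / 6.54 = 2.5532
r/H > 0.18, so dT = 5.38*(Q/r)^(2/3)/H
Q/r = 119.14
(Q/r)^(2/3) = 24.213
dT = 5.38 * 24.213 / 6.54 = 19.918 K

19.918 K


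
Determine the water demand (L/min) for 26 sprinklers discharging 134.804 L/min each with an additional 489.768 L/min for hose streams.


Sprinkler demand = 26 * 134.804 = 3504.904 L/min
Total = 3504.904 + 489.768 = 3994.672 L/min

3994.672 L/min


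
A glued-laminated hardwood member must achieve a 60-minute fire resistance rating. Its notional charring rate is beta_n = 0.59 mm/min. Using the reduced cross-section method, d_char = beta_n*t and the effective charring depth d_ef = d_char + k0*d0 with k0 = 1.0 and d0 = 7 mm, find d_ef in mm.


d_char = 0.59 * 60 = 35.4 mm
d_ef = 35.4 + 1.0*7 = 42.4 mm

42.4 mm


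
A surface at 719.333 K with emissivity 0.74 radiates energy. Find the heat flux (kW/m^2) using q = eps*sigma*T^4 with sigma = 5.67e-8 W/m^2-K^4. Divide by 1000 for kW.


T^4 = 2.6774e+11
q = 0.74 * 5.67e-8 * 2.6774e+11 / 1000 = 11.234 kW/m^2

11.234 kW/m^2


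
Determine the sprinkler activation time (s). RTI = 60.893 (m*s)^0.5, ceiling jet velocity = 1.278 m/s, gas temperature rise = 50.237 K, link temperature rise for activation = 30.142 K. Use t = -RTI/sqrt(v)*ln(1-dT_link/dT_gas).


dT_link/dT_gas = 0.60000
ln(1 - 0.60000) = -0.91628
t = -60.893 / sqrt(1.278) * -0.91628 = 49.355 s

49.355 s


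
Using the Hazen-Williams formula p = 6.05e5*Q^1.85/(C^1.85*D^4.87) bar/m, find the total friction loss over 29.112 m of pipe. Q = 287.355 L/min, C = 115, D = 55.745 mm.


Q^1.85 = 35324
C^1.85 = 6490.7
D^4.87 = 3.1917e+08
p/m = 0.010316 bar/m
p_total = 0.010316 * 29.112 = 0.30032 bar

0.30032 bar


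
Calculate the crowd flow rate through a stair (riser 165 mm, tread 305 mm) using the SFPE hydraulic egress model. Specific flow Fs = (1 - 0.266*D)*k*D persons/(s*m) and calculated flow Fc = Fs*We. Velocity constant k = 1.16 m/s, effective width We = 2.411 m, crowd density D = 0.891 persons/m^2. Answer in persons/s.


1 - 0.266*D = 1 - 0.266*0.891 = 0.76299
Fs = 0.76299 * 1.16 * 0.891 = 0.78860 persons/(s*m)
Fc = 0.78860 * 2.411 = 1.9013 persons/s

1.9013 persons/s


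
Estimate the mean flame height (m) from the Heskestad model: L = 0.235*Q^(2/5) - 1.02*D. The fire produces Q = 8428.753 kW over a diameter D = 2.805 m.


Q^(2/5) = 37.180
0.235 * Q^(2/5) = 8.7372
1.02 * D = 2.8611
L = 5.8761 m

5.8761 m


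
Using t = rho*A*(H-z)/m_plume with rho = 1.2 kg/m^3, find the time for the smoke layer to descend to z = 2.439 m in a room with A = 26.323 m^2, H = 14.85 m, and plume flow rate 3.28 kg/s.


H - z = 12.411 m
t = 1.2 * 26.323 * 12.411 / 3.28 = 119.52 s

119.52 s


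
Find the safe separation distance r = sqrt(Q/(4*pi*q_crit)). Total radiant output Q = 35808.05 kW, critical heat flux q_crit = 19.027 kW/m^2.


4*pi*q_crit = 239.10
Q/(4*pi*q_crit) = 149.76
r = sqrt(149.76) = 12.238 m

12.238 m


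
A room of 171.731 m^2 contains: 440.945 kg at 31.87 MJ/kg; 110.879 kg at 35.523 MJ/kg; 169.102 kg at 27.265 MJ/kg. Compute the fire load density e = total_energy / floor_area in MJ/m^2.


Total energy = 440.945*31.87 + 110.879*35.523 + 169.102*27.265
= 14052.92 + 3938.755 + 4610.566
= 22602.24 MJ
e = 22602.24 / 171.731 = 131.61 MJ/m^2

131.61 MJ/m^2


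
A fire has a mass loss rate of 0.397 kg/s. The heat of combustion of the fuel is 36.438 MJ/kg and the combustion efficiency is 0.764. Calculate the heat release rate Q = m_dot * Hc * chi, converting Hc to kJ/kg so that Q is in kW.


Hc = 36.438 MJ/kg = 36.438 * 1000 kJ/kg = 36438 kJ/kg
Q = 0.397 kg/s * 36438 kJ/kg * 0.764 = 11052 kW

11052 kW


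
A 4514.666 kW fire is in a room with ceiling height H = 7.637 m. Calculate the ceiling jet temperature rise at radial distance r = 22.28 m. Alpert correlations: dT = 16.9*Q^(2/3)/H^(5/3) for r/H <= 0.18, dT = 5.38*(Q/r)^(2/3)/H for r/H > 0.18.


r/H = 22.28 / 7.637 = 2.9174
r/H > 0.18, so dT = 5.38*(Q/r)^(2/3)/H
Q/r = 202.63
(Q/r)^(2/3) = 34.499
dT = 5.38 * 34.499 / 7.637 = 24.303 K

24.303 K


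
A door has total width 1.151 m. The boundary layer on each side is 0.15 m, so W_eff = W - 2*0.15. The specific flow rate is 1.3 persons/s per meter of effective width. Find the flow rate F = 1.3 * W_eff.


W_eff = 1.151 - 0.30 = 0.851 m
F = 1.3 * 0.851 = 1.1063 persons/s

1.1063 persons/s


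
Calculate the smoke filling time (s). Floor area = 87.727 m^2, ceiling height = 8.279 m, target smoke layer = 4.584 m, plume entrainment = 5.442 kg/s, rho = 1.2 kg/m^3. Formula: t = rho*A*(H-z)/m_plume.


H - z = 3.695 m
t = 1.2 * 87.727 * 3.695 / 5.442 = 71.478 s

71.478 s


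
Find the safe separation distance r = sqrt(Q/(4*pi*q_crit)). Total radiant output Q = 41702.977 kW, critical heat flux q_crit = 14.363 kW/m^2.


4*pi*q_crit = 180.49
Q/(4*pi*q_crit) = 231.05
r = sqrt(231.05) = 15.200 m

15.200 m


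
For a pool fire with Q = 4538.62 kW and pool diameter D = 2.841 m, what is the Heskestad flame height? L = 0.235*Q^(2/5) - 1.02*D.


Q^(2/5) = 29.025
0.235 * Q^(2/5) = 6.8208
1.02 * D = 2.8978
L = 3.9230 m

3.9230 m


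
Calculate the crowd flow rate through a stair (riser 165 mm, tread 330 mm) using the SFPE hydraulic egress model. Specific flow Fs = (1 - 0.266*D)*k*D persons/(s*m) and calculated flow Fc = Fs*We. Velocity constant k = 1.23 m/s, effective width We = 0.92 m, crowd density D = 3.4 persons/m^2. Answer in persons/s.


1 - 0.266*D = 1 - 0.266*3.4 = 0.095600
Fs = 0.095600 * 1.23 * 3.4 = 0.39980 persons/(s*m)
Fc = 0.39980 * 0.92 = 0.36782 persons/s

0.36782 persons/s


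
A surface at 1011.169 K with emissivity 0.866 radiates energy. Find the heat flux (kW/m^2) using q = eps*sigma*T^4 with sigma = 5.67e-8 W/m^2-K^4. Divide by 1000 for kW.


T^4 = 1.0454e+12
q = 0.866 * 5.67e-8 * 1.0454e+12 / 1000 = 51.333 kW/m^2

51.333 kW/m^2


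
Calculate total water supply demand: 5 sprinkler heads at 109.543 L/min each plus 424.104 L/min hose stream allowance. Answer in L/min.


Sprinkler demand = 5 * 109.543 = 547.715 L/min
Total = 547.715 + 424.104 = 971.819 L/min

971.819 L/min


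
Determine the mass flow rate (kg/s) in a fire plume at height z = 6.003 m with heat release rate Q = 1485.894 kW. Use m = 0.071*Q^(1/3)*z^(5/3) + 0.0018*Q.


Q^(1/3) = 11.411
z^(5/3) = 19.828
First term = 0.071 * 11.411 * 19.828 = 16.065
Second term = 0.0018 * 1485.894 = 2.6746
m = 18.739 kg/s

18.739 kg/s


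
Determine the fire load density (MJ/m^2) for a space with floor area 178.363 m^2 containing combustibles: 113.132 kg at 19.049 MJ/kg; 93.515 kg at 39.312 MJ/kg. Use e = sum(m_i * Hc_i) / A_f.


Total energy = 113.132*19.049 + 93.515*39.312
= 2155.051 + 3676.262
= 5831.313 MJ
e = 5831.313 / 178.363 = 32.694 MJ/m^2

32.694 MJ/m^2
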